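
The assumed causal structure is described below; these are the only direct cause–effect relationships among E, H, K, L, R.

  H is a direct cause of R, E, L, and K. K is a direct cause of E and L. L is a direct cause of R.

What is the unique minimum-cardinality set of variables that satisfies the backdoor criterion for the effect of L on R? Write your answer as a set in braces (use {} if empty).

Variables eligible for adjustment (non-descendants of L, excluding L and R): {E, H, K}.
Backdoor paths from L to R:
  P1: L <- H -> R
  P2: L <- K <- H -> R
  P3: L <- K -> E <- H -> R
The empty set is not sufficient: P1 (L <- H -> R) has no collider blocking it and no conditioned non-collider, so it is open.
Try {H}:
  P1: blocked at fork node H ∈ conditioning set.
  P2: blocked at fork node H ∈ conditioning set.
  P3: blocked at collider E (neither it nor any descendant is in the conditioning set).
{H} contains no descendant of L and blocks every backdoor path.
No other singleton works — e.g. {K} leaves P1 open — so {H} is the unique smallest valid adjustment set.

{H}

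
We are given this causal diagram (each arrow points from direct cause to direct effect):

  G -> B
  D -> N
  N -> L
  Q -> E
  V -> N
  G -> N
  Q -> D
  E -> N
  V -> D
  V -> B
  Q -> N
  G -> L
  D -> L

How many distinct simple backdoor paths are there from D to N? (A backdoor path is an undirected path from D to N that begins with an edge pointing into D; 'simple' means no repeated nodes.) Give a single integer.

5

A backdoor path from D to N is any simple undirected path whose first edge points into D (i.e. leaves D via a parent).
Parents of D: {Q, V}.
Enumerating:
  P1: D <- Q -> E -> N
  P2: D <- Q -> N
  P3: D <- V -> B <- G -> N
  P4: D <- V -> B <- G -> L <- N
  P5: D <- V -> N
That exhausts the simple backdoor paths. Count: 5.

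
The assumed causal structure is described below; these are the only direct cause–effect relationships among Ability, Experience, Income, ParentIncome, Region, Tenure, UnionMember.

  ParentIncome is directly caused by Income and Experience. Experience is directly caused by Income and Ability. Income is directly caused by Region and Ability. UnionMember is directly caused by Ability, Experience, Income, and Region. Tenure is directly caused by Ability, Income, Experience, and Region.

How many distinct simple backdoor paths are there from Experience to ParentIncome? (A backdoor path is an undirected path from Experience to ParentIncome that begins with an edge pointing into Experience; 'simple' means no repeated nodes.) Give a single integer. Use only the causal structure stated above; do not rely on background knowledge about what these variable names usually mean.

8

A backdoor path from Experience to ParentIncome is any simple undirected path whose first edge points into Experience (i.e. leaves Experience via a parent).
Parents of Experience: {Ability, Income}.
Enumerating:
  P1: Experience <- Ability -> Income -> ParentIncome
  P2: Experience <- Ability -> UnionMember <- Region -> Income -> ParentIncome
  P3: Experience <- Ability -> UnionMember <- Region -> Tenure <- Income -> ParentIncome
  P4: Experience <- Ability -> UnionMember <- Income -> ParentIncome
  P5: Experience <- Ability -> Tenure <- Region -> Income -> ParentIncome
  P6: Experience <- Ability -> Tenure <- Region -> UnionMember <- Income -> ParentIncome
  P7: Experience <- Ability -> Tenure <- Income -> ParentIncome
  P8: Experience <- Income -> ParentIncome
That exhausts the simple backdoor paths. Count: 8.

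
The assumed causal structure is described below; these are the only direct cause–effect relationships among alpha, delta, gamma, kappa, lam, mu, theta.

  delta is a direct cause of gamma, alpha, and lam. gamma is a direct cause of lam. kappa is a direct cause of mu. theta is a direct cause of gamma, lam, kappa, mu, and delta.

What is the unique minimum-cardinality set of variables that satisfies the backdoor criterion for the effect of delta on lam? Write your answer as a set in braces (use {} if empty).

{theta}

Variables eligible for adjustment (non-descendants of delta, excluding delta and lam): {kappa, mu, theta}.
Backdoor paths from delta to lam:
  P1: delta <- theta -> gamma -> lam
  P2: delta <- theta -> lam
The empty set is not sufficient: P1 (delta <- theta -> gamma -> lam) has no collider blocking it and no conditioned non-collider, so it is open.
Try {theta}:
  P1: blocked at fork node theta ∈ conditioning set.
  P2: blocked at fork node theta ∈ conditioning set.
{theta} contains no descendant of delta and blocks every backdoor path.
No other singleton works — e.g. {kappa} leaves P1 open — so {theta} is the unique smallest valid adjustment set.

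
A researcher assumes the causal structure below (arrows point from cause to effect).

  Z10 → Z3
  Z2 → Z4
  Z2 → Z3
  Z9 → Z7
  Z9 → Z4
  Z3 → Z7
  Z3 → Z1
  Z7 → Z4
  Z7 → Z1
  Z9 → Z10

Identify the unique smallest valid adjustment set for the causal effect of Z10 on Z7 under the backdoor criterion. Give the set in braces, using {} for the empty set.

Variables eligible for adjustment (non-descendants of Z10, excluding Z10 and Z7): {Z2, Z9}.
Backdoor paths from Z10 to Z7:
  P1: Z10 <- Z9 -> Z7
  P2: Z10 <- Z9 -> Z4 <- Z2 -> Z3 -> Z7
  P3: Z10 <- Z9 -> Z4 <- Z2 -> Z3 -> Z1 <- Z7
  P4: Z10 <- Z9 -> Z4 <- Z7
The empty set is not sufficient: P1 (Z10 <- Z9 -> Z7) has no collider blocking it and no conditioned non-collider, so it is open.
Try {Z9}:
  P1: blocked at fork node Z9 ∈ conditioning set.
  P2: blocked at fork node Z9 ∈ conditioning set.
  P3: blocked at fork node Z9 ∈ conditioning set.
  P4: blocked at fork node Z9 ∈ conditioning set.
{Z9} contains no descendant of Z10 and blocks every backdoor path.
No other singleton works — e.g. {Z2} leaves P1 open — so {Z9} is the unique smallest valid adjustment set.

{Z9}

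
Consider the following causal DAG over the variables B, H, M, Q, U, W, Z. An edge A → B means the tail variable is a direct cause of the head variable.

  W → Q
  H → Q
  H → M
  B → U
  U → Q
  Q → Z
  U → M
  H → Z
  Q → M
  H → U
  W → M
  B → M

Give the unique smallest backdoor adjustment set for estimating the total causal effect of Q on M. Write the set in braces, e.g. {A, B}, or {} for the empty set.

{H, U, W}

Variables eligible for adjustment (non-descendants of Q, excluding Q and M): {B, H, U, W}.
Backdoor paths from Q to M:
  P1: Q <- W -> M
  P2: Q <- H -> U <- B -> M
  P3: Q <- H -> U -> M
  P4: Q <- H -> M
  P5: Q <- U <- B -> M
  P6: Q <- U <- H -> M
  P7: Q <- U -> M
The empty set is not sufficient: P1 (Q <- W -> M) has no collider blocking it and no conditioned non-collider, so it is open.
Try {H, U, W}:
  P1: blocked at fork node W ∈ conditioning set.
  P2: blocked at fork node H ∈ conditioning set.
  P3: blocked at fork node H ∈ conditioning set.
  P4: blocked at fork node H ∈ conditioning set.
  P5: blocked at chain node U ∈ conditioning set.
  P6: blocked at chain node U ∈ conditioning set.
  P7: blocked at fork node U ∈ conditioning set.
{H, U, W} contains no descendant of Q and blocks every backdoor path.
Every element of {H, U, W} is needed (dropping H leaves P2 open; dropping U leaves P5 open; dropping W leaves P1 open), so no proper subset is valid.
Among all size-3 subsets of the eligible variables, only {H, U, W} blocks every backdoor path, so it is the unique smallest valid adjustment set.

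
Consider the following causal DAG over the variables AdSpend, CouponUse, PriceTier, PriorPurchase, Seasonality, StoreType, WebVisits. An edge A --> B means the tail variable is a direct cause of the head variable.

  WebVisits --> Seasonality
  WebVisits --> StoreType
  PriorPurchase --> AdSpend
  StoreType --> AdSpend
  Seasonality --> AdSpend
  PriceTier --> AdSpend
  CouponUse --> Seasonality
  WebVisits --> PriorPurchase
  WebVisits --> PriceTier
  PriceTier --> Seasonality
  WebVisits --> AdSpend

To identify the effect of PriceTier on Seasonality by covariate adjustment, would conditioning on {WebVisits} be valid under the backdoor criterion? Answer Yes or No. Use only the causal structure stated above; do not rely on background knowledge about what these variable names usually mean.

Backdoor paths from PriceTier to Seasonality (paths whose first edge points into PriceTier):
  P1: PriceTier <- WebVisits -> PriorPurchase -> AdSpend <- Seasonality
  P2: PriceTier <- WebVisits -> Seasonality
  P3: PriceTier <- WebVisits -> StoreType -> AdSpend <- Seasonality
  P4: PriceTier <- WebVisits -> AdSpend <- Seasonality
Condition 1 (no descendant of PriceTier in the set): holds — descendants of PriceTier are {AdSpend, Seasonality}; none are in {WebVisits}.
Condition 2 (every backdoor path blocked by {WebVisits}):
  P1: blocked at fork node WebVisits ∈ conditioning set.
  P2: blocked at fork node WebVisits ∈ conditioning set.
  P3: blocked at fork node WebVisits ∈ conditioning set.
  P4: blocked at fork node WebVisits ∈ conditioning set.
{WebVisits} satisfies the backdoor criterion.

Yes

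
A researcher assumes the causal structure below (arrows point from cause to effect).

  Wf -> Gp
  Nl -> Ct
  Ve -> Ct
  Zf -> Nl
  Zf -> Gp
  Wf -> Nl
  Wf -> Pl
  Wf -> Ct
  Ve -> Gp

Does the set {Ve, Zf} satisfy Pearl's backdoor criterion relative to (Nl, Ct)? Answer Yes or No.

No

Backdoor paths from Nl to Ct (paths whose first edge points into Nl):
  P1: Nl <- Wf -> Gp <- Ve -> Ct
  P2: Nl <- Wf -> Ct
  P3: Nl <- Zf -> Gp <- Ve -> Ct
  P4: Nl <- Zf -> Gp <- Wf -> Ct
Condition 1 (no descendant of Nl in the set): holds — descendants of Nl are {Ct}; none are in {Ve, Zf}.
Condition 2 (every backdoor path blocked by {Ve, Zf}):
  P1: blocked at collider Gp (neither it nor any descendant is in the conditioning set).
  P2: open — no interior node is in the conditioning set.
  P3: blocked at fork node Zf ∈ conditioning set.
  P4: blocked at fork node Zf ∈ conditioning set.
{Ve, Zf} does not satisfy the backdoor criterion.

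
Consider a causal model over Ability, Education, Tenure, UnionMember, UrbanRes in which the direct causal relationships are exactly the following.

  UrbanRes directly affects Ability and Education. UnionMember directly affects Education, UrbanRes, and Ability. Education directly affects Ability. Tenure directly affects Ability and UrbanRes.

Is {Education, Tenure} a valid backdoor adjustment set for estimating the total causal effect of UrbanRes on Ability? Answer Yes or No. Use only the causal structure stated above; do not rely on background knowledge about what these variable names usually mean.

Backdoor paths from UrbanRes to Ability (paths whose first edge points into UrbanRes):
  P1: UrbanRes <- Tenure -> Ability
  P2: UrbanRes <- UnionMember -> Education -> Ability
  P3: UrbanRes <- UnionMember -> Ability
Condition 1 (no descendant of UrbanRes in the set): FAILS — Education is a descendant of UrbanRes.
Condition 2 (every backdoor path blocked by {Education, Tenure}):
  P1: blocked at fork node Tenure ∈ conditioning set.
  P2: blocked at chain node Education ∈ conditioning set.
  P3: open — no interior node is in the conditioning set.
{Education, Tenure} does not satisfy the backdoor criterion.

No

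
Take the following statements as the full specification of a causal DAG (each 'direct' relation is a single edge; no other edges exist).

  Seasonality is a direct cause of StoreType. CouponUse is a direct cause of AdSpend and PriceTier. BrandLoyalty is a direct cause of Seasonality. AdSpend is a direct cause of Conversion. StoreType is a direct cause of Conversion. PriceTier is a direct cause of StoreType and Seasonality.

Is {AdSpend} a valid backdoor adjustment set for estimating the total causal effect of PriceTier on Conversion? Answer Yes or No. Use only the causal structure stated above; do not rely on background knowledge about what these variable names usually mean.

Yes

Backdoor paths from PriceTier to Conversion (paths whose first edge points into PriceTier):
  P1: PriceTier <- CouponUse -> AdSpend -> Conversion
Condition 1 (no descendant of PriceTier in the set): holds — descendants of PriceTier are {Conversion, Seasonality, StoreType}; none are in {AdSpend}.
Condition 2 (every backdoor path blocked by {AdSpend}):
  P1: blocked at chain node AdSpend ∈ conditioning set.
{AdSpend} satisfies the backdoor criterion.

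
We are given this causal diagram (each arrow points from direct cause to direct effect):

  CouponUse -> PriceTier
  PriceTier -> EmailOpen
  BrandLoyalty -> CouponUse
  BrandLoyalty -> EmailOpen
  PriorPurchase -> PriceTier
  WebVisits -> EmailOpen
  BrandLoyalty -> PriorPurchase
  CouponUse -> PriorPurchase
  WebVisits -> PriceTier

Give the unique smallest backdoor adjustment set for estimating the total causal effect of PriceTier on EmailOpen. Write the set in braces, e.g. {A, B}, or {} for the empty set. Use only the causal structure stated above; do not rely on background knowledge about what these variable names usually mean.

{BrandLoyalty, WebVisits}

Variables eligible for adjustment (non-descendants of PriceTier, excluding PriceTier and EmailOpen): {BrandLoyalty, CouponUse, PriorPurchase, WebVisits}.
Backdoor paths from PriceTier to EmailOpen:
  P1: PriceTier <- CouponUse <- BrandLoyalty -> EmailOpen
  P2: PriceTier <- CouponUse -> PriorPurchase <- BrandLoyalty -> EmailOpen
  P3: PriceTier <- WebVisits -> EmailOpen
  P4: PriceTier <- PriorPurchase <- BrandLoyalty -> EmailOpen
  P5: PriceTier <- PriorPurchase <- CouponUse <- BrandLoyalty -> EmailOpen
The empty set is not sufficient: P1 (PriceTier <- CouponUse <- BrandLoyalty -> EmailOpen) has no collider blocking it and no conditioned non-collider, so it is open.
Try {BrandLoyalty, WebVisits}:
  P1: blocked at fork node BrandLoyalty ∈ conditioning set.
  P2: blocked at collider PriorPurchase (neither it nor any descendant is in the conditioning set).
  P3: blocked at fork node WebVisits ∈ conditioning set.
  P4: blocked at fork node BrandLoyalty ∈ conditioning set.
  P5: blocked at fork node BrandLoyalty ∈ conditioning set.
{BrandLoyalty, WebVisits} contains no descendant of PriceTier and blocks every backdoor path.
Every element of {BrandLoyalty, WebVisits} is needed (dropping BrandLoyalty leaves P1 open; dropping WebVisits leaves P3 open), so no proper subset is valid.
Among all size-2 subsets of the eligible variables, only {BrandLoyalty, WebVisits} blocks every backdoor path, so it is the unique smallest valid adjustment set.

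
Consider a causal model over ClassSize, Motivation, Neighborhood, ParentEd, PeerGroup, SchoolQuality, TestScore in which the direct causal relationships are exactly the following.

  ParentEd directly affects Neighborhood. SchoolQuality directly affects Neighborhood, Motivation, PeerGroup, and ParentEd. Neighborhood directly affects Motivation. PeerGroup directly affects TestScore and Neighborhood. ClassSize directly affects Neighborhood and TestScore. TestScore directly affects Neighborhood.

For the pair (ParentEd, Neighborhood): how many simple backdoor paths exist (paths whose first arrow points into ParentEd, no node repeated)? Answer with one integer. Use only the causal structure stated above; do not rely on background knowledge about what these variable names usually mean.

A backdoor path from ParentEd to Neighborhood is any simple undirected path whose first edge points into ParentEd (i.e. leaves ParentEd via a parent).
Parents of ParentEd: {SchoolQuality}.
Enumerating:
  P1: ParentEd <- SchoolQuality -> PeerGroup -> TestScore <- ClassSize -> Neighborhood
  P2: ParentEd <- SchoolQuality -> PeerGroup -> TestScore -> Neighborhood
  P3: ParentEd <- SchoolQuality -> PeerGroup -> Neighborhood
  P4: ParentEd <- SchoolQuality -> Neighborhood
  P5: ParentEd <- SchoolQuality -> Motivation <- Neighborhood
That exhausts the simple backdoor paths. Count: 5.

5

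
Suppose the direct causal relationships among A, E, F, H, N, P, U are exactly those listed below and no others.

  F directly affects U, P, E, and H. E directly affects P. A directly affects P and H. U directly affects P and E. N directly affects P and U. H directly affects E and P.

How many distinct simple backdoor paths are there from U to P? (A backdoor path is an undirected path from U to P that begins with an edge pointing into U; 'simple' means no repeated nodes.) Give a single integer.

8

A backdoor path from U to P is any simple undirected path whose first edge points into U (i.e. leaves U via a parent).
Parents of U: {F, N}.
Enumerating:
  P1: U <- N -> P
  P2: U <- F -> H <- A -> P
  P3: U <- F -> H -> E -> P
  P4: U <- F -> H -> P
  P5: U <- F -> E <- H <- A -> P
  P6: U <- F -> E <- H -> P
  P7: U <- F -> E -> P
  P8: U <- F -> P
That exhausts the simple backdoor paths. Count: 8.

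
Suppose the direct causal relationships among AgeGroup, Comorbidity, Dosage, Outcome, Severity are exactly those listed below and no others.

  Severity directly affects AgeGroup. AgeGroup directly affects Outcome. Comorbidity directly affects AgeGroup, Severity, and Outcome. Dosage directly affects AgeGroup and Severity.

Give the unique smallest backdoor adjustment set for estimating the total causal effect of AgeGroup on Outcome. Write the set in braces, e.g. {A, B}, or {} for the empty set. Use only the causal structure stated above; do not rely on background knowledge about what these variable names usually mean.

{Comorbidity}

Variables eligible for adjustment (non-descendants of AgeGroup, excluding AgeGroup and Outcome): {Comorbidity, Dosage, Severity}.
Backdoor paths from AgeGroup to Outcome:
  P1: AgeGroup <- Dosage -> Severity <- Comorbidity -> Outcome
  P2: AgeGroup <- Comorbidity -> Outcome
  P3: AgeGroup <- Severity <- Comorbidity -> Outcome
The empty set is not sufficient: P2 (AgeGroup <- Comorbidity -> Outcome) has no collider blocking it and no conditioned non-collider, so it is open.
Try {Comorbidity}:
  P1: blocked at collider Severity (neither it nor any descendant is in the conditioning set).
  P2: blocked at fork node Comorbidity ∈ conditioning set.
  P3: blocked at fork node Comorbidity ∈ conditioning set.
{Comorbidity} contains no descendant of AgeGroup and blocks every backdoor path.
No other singleton works — e.g. {Dosage} leaves P2 open — so {Comorbidity} is the unique smallest valid adjustment set.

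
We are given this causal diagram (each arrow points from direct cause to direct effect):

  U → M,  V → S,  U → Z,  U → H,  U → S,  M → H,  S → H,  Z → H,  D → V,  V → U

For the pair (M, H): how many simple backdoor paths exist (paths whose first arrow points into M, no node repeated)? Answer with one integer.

A backdoor path from M to H is any simple undirected path whose first edge points into M (i.e. leaves M via a parent).
Parents of M: {U}.
Enumerating:
  P1: M <- U <- V -> S -> H
  P2: M <- U -> Z -> H
  P3: M <- U -> S -> H
  P4: M <- U -> H
That exhausts the simple backdoor paths. Count: 4.

4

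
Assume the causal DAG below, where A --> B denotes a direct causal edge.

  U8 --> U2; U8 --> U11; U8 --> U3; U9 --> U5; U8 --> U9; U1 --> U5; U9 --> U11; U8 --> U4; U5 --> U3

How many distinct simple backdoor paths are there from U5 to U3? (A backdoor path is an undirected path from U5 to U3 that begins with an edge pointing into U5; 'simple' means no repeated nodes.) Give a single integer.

2

A backdoor path from U5 to U3 is any simple undirected path whose first edge points into U5 (i.e. leaves U5 via a parent).
Parents of U5: {U1, U9}.
Enumerating:
  P1: U5 <- U9 <- U8 -> U3
  P2: U5 <- U9 -> U11 <- U8 -> U3
That exhausts the simple backdoor paths. Count: 2.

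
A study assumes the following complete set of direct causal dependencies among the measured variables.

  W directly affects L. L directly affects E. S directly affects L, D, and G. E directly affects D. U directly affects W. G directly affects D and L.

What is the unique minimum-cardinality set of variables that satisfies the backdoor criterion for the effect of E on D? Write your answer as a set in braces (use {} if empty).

{L}

Variables eligible for adjustment (non-descendants of E, excluding E and D): {G, L, S, U, W}.
Backdoor paths from E to D:
  P1: E <- L <- S -> G -> D
  P2: E <- L <- S -> D
  P3: E <- L <- G <- S -> D
  P4: E <- L <- G -> D
The empty set is not sufficient: P1 (E <- L <- S -> G -> D) has no collider blocking it and no conditioned non-collider, so it is open.
Try {L}:
  P1: blocked at chain node L ∈ conditioning set.
  P2: blocked at chain node L ∈ conditioning set.
  P3: blocked at chain node L ∈ conditioning set.
  P4: blocked at chain node L ∈ conditioning set.
{L} contains no descendant of E and blocks every backdoor path.
No other singleton works — e.g. {U} leaves P1 open — so {L} is the unique smallest valid adjustment set.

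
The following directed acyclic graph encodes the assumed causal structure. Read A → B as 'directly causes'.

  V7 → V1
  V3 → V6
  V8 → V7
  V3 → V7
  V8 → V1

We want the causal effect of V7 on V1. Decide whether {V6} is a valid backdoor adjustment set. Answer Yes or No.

Backdoor paths from V7 to V1 (paths whose first edge points into V7):
  P1: V7 <- V8 -> V1
Condition 1 (no descendant of V7 in the set): holds — descendants of V7 are {V1}; none are in {V6}.
Condition 2 (every backdoor path blocked by {V6}):
  P1: open — no interior node is in the conditioning set.
{V6} does not satisfy the backdoor criterion.

No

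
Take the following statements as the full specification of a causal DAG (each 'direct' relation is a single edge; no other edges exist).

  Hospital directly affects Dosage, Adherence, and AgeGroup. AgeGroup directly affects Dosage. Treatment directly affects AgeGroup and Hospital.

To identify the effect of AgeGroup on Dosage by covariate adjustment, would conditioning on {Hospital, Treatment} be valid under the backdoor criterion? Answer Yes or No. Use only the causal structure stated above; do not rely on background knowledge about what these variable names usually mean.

Yes

Backdoor paths from AgeGroup to Dosage (paths whose first edge points into AgeGroup):
  P1: AgeGroup <- Treatment -> Hospital -> Dosage
  P2: AgeGroup <- Hospital -> Dosage
Condition 1 (no descendant of AgeGroup in the set): holds — descendants of AgeGroup are {Dosage}; none are in {Hospital, Treatment}.
Condition 2 (every backdoor path blocked by {Hospital, Treatment}):
  P1: blocked at fork node Treatment ∈ conditioning set.
  P2: blocked at fork node Hospital ∈ conditioning set.
{Hospital, Treatment} satisfies the backdoor criterion.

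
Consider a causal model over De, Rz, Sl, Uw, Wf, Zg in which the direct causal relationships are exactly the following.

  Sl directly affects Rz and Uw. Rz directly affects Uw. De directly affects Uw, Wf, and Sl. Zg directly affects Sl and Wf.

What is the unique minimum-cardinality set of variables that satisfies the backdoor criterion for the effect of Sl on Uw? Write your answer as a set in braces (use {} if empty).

Variables eligible for adjustment (non-descendants of Sl, excluding Sl and Uw): {De, Wf, Zg}.
Backdoor paths from Sl to Uw:
  P1: Sl <- Zg -> Wf <- De -> Uw
  P2: Sl <- De -> Uw
The empty set is not sufficient: P2 (Sl <- De -> Uw) has no collider blocking it and no conditioned non-collider, so it is open.
Try {De}:
  P1: blocked at collider Wf (neither it nor any descendant is in the conditioning set).
  P2: blocked at fork node De ∈ conditioning set.
{De} contains no descendant of Sl and blocks every backdoor path.
No other singleton works — e.g. {Zg} leaves P2 open — so {De} is the unique smallest valid adjustment set.

{De}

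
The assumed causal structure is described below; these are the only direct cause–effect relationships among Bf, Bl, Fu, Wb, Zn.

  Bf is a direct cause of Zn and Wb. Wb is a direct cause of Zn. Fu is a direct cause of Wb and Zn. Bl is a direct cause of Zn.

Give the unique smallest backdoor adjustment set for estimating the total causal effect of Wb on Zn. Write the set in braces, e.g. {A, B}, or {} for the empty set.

{Bf, Fu}

Variables eligible for adjustment (non-descendants of Wb, excluding Wb and Zn): {Bf, Bl, Fu}.
Backdoor paths from Wb to Zn:
  P1: Wb <- Fu -> Zn
  P2: Wb <- Bf -> Zn
The empty set is not sufficient: P1 (Wb <- Fu -> Zn) has no collider blocking it and no conditioned non-collider, so it is open.
Try {Bf, Fu}:
  P1: blocked at fork node Fu ∈ conditioning set.
  P2: blocked at fork node Bf ∈ conditioning set.
{Bf, Fu} contains no descendant of Wb and blocks every backdoor path.
Every element of {Bf, Fu} is needed (dropping Bf leaves P2 open; dropping Fu leaves P1 open), so no proper subset is valid.
Among all size-2 subsets of the eligible variables, only {Bf, Fu} blocks every backdoor path, so it is the unique smallest valid adjustment set.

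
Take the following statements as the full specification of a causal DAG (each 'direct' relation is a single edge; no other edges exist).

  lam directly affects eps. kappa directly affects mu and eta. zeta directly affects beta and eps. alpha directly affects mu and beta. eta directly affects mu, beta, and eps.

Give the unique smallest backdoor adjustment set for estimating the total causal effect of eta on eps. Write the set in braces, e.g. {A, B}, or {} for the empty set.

{}

Variables eligible for adjustment (non-descendants of eta, excluding eta and eps): {alpha, kappa, lam, zeta}.
Backdoor paths from eta to eps:
  P1: eta <- kappa -> mu <- alpha -> beta <- zeta -> eps
Each backdoor path contains an unconditioned collider, so every path is already blocked with the empty conditioning set:
  P1: blocked at collider mu (neither it nor any descendant is in the conditioning set).
The empty set is therefore the unique smallest valid set.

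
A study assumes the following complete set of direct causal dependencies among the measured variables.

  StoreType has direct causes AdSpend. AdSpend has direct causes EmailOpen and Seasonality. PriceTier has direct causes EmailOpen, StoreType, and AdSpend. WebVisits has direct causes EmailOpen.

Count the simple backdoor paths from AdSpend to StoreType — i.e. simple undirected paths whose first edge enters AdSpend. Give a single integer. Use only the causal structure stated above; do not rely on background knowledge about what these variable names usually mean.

1

A backdoor path from AdSpend to StoreType is any simple undirected path whose first edge points into AdSpend (i.e. leaves AdSpend via a parent).
Parents of AdSpend: {EmailOpen, Seasonality}.
Enumerating:
  P1: AdSpend <- EmailOpen -> PriceTier <- StoreType
That exhausts the simple backdoor paths. Count: 1.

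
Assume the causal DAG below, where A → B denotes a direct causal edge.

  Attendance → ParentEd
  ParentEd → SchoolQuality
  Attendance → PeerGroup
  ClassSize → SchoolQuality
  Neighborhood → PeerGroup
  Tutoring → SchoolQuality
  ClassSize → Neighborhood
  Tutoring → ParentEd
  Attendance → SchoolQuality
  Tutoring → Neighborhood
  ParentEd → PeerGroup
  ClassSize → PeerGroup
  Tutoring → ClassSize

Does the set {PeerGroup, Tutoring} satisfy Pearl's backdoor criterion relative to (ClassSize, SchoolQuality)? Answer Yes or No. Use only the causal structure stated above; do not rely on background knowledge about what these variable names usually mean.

No

Backdoor paths from ClassSize to SchoolQuality (paths whose first edge points into ClassSize):
  P1: ClassSize <- Tutoring -> Neighborhood -> PeerGroup <- Attendance -> ParentEd -> SchoolQuality
  P2: ClassSize <- Tutoring -> Neighborhood -> PeerGroup <- Attendance -> SchoolQuality
  P3: ClassSize <- Tutoring -> Neighborhood -> PeerGroup <- ParentEd <- Attendance -> SchoolQuality
  P4: ClassSize <- Tutoring -> Neighborhood -> PeerGroup <- ParentEd -> SchoolQuality
  P5: ClassSize <- Tutoring -> ParentEd <- Attendance -> SchoolQuality
  P6: ClassSize <- Tutoring -> ParentEd -> PeerGroup <- Attendance -> SchoolQuality
  P7: ClassSize <- Tutoring -> ParentEd -> SchoolQuality
  P8: ClassSize <- Tutoring -> SchoolQuality
Condition 1 (no descendant of ClassSize in the set): FAILS — PeerGroup is a descendant of ClassSize.
Condition 2 (every backdoor path blocked by {PeerGroup, Tutoring}):
  P1: blocked at fork node Tutoring ∈ conditioning set.
  P2: blocked at fork node Tutoring ∈ conditioning set.
  P3: blocked at fork node Tutoring ∈ conditioning set.
  P4: blocked at fork node Tutoring ∈ conditioning set.
  P5: blocked at fork node Tutoring ∈ conditioning set.
  P6: blocked at fork node Tutoring ∈ conditioning set.
  P7: blocked at fork node Tutoring ∈ conditioning set.
  P8: blocked at fork node Tutoring ∈ conditioning set.
{PeerGroup, Tutoring} does not satisfy the backdoor criterion.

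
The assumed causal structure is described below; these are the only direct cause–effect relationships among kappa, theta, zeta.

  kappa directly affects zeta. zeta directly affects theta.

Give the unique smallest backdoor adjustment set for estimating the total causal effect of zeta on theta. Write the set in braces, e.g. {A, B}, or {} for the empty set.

Variables eligible for adjustment (non-descendants of zeta, excluding zeta and theta): {kappa}.
Backdoor paths from zeta to theta:
  (none)
With no backdoor paths the empty set already satisfies the criterion, and it is trivially minimal.

{}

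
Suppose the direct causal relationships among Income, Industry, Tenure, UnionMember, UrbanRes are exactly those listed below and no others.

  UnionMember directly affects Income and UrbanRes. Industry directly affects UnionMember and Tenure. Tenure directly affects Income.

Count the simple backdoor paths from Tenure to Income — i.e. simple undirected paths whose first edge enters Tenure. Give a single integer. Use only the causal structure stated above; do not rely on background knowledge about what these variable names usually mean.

1

A backdoor path from Tenure to Income is any simple undirected path whose first edge points into Tenure (i.e. leaves Tenure via a parent).
Parents of Tenure: {Industry}.
Enumerating:
  P1: Tenure <- Industry -> UnionMember -> Income
That exhausts the simple backdoor paths. Count: 1.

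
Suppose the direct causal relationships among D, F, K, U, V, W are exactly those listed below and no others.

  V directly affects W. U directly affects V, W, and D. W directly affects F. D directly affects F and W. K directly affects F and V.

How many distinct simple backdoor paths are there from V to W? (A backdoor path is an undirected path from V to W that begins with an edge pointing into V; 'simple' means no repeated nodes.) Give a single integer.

6

A backdoor path from V to W is any simple undirected path whose first edge points into V (i.e. leaves V via a parent).
Parents of V: {K, U}.
Enumerating:
  P1: V <- K -> F <- D <- U -> W
  P2: V <- K -> F <- D -> W
  P3: V <- K -> F <- W
  P4: V <- U -> D -> W
  P5: V <- U -> D -> F <- W
  P6: V <- U -> W
That exhausts the simple backdoor paths. Count: 6.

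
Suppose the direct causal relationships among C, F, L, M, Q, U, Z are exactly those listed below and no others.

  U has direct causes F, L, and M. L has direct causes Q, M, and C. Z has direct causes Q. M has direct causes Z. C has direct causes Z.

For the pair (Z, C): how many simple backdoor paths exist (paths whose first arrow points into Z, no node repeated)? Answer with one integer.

1

A backdoor path from Z to C is any simple undirected path whose first edge points into Z (i.e. leaves Z via a parent).
Parents of Z: {Q}.
Enumerating:
  P1: Z <- Q -> L <- C
That exhausts the simple backdoor paths. Count: 1.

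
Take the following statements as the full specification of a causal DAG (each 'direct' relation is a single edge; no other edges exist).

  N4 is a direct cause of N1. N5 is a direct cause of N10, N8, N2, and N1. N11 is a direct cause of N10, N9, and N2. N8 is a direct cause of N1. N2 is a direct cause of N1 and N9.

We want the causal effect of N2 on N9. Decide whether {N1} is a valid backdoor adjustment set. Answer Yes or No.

No

Backdoor paths from N2 to N9 (paths whose first edge points into N2):
  P1: N2 <- N5 -> N10 <- N11 -> N9
  P2: N2 <- N11 -> N9
Condition 1 (no descendant of N2 in the set): FAILS — N1 is a descendant of N2.
Condition 2 (every backdoor path blocked by {N1}):
  P1: blocked at collider N10 (neither it nor any descendant is in the conditioning set).
  P2: open — no interior node is in the conditioning set.
{N1} does not satisfy the backdoor criterion.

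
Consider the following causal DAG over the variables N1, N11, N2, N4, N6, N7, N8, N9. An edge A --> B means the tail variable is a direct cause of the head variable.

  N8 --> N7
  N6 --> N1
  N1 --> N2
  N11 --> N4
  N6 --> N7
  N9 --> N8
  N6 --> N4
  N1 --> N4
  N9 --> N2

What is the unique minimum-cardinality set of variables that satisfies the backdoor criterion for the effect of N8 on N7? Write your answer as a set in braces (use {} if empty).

{}

Variables eligible for adjustment (non-descendants of N8, excluding N8 and N7): {N1, N11, N2, N4, N6, N9}.
Backdoor paths from N8 to N7:
  P1: N8 <- N9 -> N2 <- N1 <- N6 -> N7
  P2: N8 <- N9 -> N2 <- N1 -> N4 <- N6 -> N7
Each backdoor path contains an unconditioned collider, so every path is already blocked with the empty conditioning set:
  P1: blocked at collider N2 (neither it nor any descendant is in the conditioning set).
  P2: blocked at collider N2 (neither it nor any descendant is in the conditioning set).
The empty set is therefore the unique smallest valid set.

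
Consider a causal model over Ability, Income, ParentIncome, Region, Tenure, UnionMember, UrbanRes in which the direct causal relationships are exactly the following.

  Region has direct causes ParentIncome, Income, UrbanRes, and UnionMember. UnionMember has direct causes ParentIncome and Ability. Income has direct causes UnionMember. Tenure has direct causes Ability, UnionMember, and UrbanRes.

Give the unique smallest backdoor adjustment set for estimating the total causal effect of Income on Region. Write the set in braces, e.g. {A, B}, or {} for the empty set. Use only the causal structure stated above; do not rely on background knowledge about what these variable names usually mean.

{UnionMember}

Variables eligible for adjustment (non-descendants of Income, excluding Income and Region): {Ability, ParentIncome, Tenure, UnionMember, UrbanRes}.
Backdoor paths from Income to Region:
  P1: Income <- UnionMember <- Ability -> Tenure <- UrbanRes -> Region
  P2: Income <- UnionMember <- ParentIncome -> Region
  P3: Income <- UnionMember -> Tenure <- UrbanRes -> Region
  P4: Income <- UnionMember -> Region
The empty set is not sufficient: P2 (Income <- UnionMember <- ParentIncome -> Region) has no collider blocking it and no conditioned non-collider, so it is open.
Try {UnionMember}:
  P1: blocked at chain node UnionMember ∈ conditioning set.
  P2: blocked at chain node UnionMember ∈ conditioning set.
  P3: blocked at fork node UnionMember ∈ conditioning set.
  P4: blocked at fork node UnionMember ∈ conditioning set.
{UnionMember} contains no descendant of Income and blocks every backdoor path.
No other singleton works — e.g. {Ability} leaves P2 open — so {UnionMember} is the unique smallest valid adjustment set.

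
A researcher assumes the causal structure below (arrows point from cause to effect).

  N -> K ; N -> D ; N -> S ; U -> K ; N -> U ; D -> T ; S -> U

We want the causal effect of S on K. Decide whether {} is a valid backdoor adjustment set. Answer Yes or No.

Backdoor paths from S to K (paths whose first edge points into S):
  P1: S <- N -> U -> K
  P2: S <- N -> K
Condition 1 (no descendant of S in the set): holds — descendants of S are {K, U}; none are in {}.
Condition 2 (every backdoor path blocked by {}):
  P1: open — no interior node is in the conditioning set.
  P2: open — no interior node is in the conditioning set.
{} does not satisfy the backdoor criterion.

No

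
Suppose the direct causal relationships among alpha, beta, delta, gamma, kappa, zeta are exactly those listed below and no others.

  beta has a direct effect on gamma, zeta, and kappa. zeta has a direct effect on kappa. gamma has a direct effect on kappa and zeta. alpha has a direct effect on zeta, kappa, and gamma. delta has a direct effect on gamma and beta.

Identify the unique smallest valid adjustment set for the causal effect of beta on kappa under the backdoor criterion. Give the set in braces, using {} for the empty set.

Variables eligible for adjustment (non-descendants of beta, excluding beta and kappa): {alpha, delta}.
Backdoor paths from beta to kappa:
  P1: beta <- delta -> gamma <- alpha -> zeta -> kappa
  P2: beta <- delta -> gamma <- alpha -> kappa
  P3: beta <- delta -> gamma -> zeta <- alpha -> kappa
  P4: beta <- delta -> gamma -> zeta -> kappa
  P5: beta <- delta -> gamma -> kappa
The empty set is not sufficient: P4 (beta <- delta -> gamma -> zeta -> kappa) has no collider blocking it and no conditioned non-collider, so it is open.
Try {delta}:
  P1: blocked at fork node delta ∈ conditioning set.
  P2: blocked at fork node delta ∈ conditioning set.
  P3: blocked at fork node delta ∈ conditioning set.
  P4: blocked at fork node delta ∈ conditioning set.
  P5: blocked at fork node delta ∈ conditioning set.
{delta} contains no descendant of beta and blocks every backdoor path.
No other singleton works — e.g. {alpha} leaves P4 open — so {delta} is the unique smallest valid adjustment set.

{delta}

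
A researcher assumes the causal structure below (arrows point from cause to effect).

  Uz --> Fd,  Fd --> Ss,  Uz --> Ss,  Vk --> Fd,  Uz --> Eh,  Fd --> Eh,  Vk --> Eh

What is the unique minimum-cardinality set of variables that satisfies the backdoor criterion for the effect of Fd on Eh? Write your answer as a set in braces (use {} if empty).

Variables eligible for adjustment (non-descendants of Fd, excluding Fd and Eh): {Uz, Vk}.
Backdoor paths from Fd to Eh:
  P1: Fd <- Uz -> Eh
  P2: Fd <- Vk -> Eh
The empty set is not sufficient: P1 (Fd <- Uz -> Eh) has no collider blocking it and no conditioned non-collider, so it is open.
Try {Uz, Vk}:
  P1: blocked at fork node Uz ∈ conditioning set.
  P2: blocked at fork node Vk ∈ conditioning set.
{Uz, Vk} contains no descendant of Fd and blocks every backdoor path.
Every element of {Uz, Vk} is needed (dropping Uz leaves P1 open; dropping Vk leaves P2 open), so no proper subset is valid.
Among all size-2 subsets of the eligible variables, only {Uz, Vk} blocks every backdoor path, so it is the unique smallest valid adjustment set.

{Uz, Vk}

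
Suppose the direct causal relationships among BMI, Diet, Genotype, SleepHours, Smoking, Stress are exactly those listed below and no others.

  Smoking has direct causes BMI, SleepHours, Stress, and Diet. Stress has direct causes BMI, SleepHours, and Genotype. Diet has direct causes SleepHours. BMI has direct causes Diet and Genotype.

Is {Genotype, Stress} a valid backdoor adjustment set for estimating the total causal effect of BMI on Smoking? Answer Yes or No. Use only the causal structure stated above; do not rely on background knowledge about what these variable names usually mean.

Backdoor paths from BMI to Smoking (paths whose first edge points into BMI):
  P1: BMI <- Diet <- SleepHours -> Stress -> Smoking
  P2: BMI <- Diet <- SleepHours -> Smoking
  P3: BMI <- Diet -> Smoking
  P4: BMI <- Genotype -> Stress <- SleepHours -> Diet -> Smoking
  P5: BMI <- Genotype -> Stress <- SleepHours -> Smoking
  P6: BMI <- Genotype -> Stress -> Smoking
Condition 1 (no descendant of BMI in the set): FAILS — Stress is a descendant of BMI.
Condition 2 (every backdoor path blocked by {Genotype, Stress}):
  P1: blocked at chain node Stress ∈ conditioning set.
  P2: open — no interior node is in the conditioning set.
  P3: open — no interior node is in the conditioning set.
  P4: blocked at fork node Genotype ∈ conditioning set.
  P5: blocked at fork node Genotype ∈ conditioning set.
  P6: blocked at fork node Genotype ∈ conditioning set.
{Genotype, Stress} does not satisfy the backdoor criterion.

No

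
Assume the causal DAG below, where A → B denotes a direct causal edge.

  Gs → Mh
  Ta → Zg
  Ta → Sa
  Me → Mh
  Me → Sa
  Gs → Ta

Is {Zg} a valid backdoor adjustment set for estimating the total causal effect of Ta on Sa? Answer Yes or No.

Backdoor paths from Ta to Sa (paths whose first edge points into Ta):
  P1: Ta <- Gs -> Mh <- Me -> Sa
Condition 1 (no descendant of Ta in the set): FAILS — Zg is a descendant of Ta.
Condition 2 (every backdoor path blocked by {Zg}):
  P1: blocked at collider Mh (neither it nor any descendant is in the conditioning set).
{Zg} does not satisfy the backdoor criterion.

No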